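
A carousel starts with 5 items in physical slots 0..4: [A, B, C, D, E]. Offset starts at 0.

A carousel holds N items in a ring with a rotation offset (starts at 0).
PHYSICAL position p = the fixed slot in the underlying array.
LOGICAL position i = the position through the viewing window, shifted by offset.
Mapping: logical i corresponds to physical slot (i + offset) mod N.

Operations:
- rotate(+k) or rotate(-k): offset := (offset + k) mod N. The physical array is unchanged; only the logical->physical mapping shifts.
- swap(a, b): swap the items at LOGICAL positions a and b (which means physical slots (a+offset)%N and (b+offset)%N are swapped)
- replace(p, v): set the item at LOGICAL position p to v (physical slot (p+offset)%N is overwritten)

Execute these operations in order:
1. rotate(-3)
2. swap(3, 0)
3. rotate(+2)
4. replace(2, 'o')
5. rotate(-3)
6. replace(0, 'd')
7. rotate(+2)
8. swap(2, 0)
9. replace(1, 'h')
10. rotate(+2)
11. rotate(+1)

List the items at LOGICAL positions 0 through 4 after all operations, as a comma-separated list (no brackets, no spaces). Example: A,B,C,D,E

After op 1 (rotate(-3)): offset=2, physical=[A,B,C,D,E], logical=[C,D,E,A,B]
After op 2 (swap(3, 0)): offset=2, physical=[C,B,A,D,E], logical=[A,D,E,C,B]
After op 3 (rotate(+2)): offset=4, physical=[C,B,A,D,E], logical=[E,C,B,A,D]
After op 4 (replace(2, 'o')): offset=4, physical=[C,o,A,D,E], logical=[E,C,o,A,D]
After op 5 (rotate(-3)): offset=1, physical=[C,o,A,D,E], logical=[o,A,D,E,C]
After op 6 (replace(0, 'd')): offset=1, physical=[C,d,A,D,E], logical=[d,A,D,E,C]
After op 7 (rotate(+2)): offset=3, physical=[C,d,A,D,E], logical=[D,E,C,d,A]
After op 8 (swap(2, 0)): offset=3, physical=[D,d,A,C,E], logical=[C,E,D,d,A]
After op 9 (replace(1, 'h')): offset=3, physical=[D,d,A,C,h], logical=[C,h,D,d,A]
After op 10 (rotate(+2)): offset=0, physical=[D,d,A,C,h], logical=[D,d,A,C,h]
After op 11 (rotate(+1)): offset=1, physical=[D,d,A,C,h], logical=[d,A,C,h,D]

Answer: d,A,C,h,D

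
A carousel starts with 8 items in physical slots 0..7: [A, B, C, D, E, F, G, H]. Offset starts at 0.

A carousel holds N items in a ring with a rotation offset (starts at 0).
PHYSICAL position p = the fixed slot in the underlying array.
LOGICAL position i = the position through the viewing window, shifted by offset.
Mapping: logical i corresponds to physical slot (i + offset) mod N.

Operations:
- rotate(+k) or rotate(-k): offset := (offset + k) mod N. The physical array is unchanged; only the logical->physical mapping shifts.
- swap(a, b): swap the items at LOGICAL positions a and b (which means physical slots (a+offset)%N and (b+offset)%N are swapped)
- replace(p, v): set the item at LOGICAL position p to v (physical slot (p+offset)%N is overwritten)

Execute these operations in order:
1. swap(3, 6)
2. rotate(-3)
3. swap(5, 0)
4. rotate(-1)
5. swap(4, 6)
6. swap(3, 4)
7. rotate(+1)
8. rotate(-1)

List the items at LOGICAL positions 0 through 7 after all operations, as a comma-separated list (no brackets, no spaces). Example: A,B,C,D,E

After op 1 (swap(3, 6)): offset=0, physical=[A,B,C,G,E,F,D,H], logical=[A,B,C,G,E,F,D,H]
After op 2 (rotate(-3)): offset=5, physical=[A,B,C,G,E,F,D,H], logical=[F,D,H,A,B,C,G,E]
After op 3 (swap(5, 0)): offset=5, physical=[A,B,F,G,E,C,D,H], logical=[C,D,H,A,B,F,G,E]
After op 4 (rotate(-1)): offset=4, physical=[A,B,F,G,E,C,D,H], logical=[E,C,D,H,A,B,F,G]
After op 5 (swap(4, 6)): offset=4, physical=[F,B,A,G,E,C,D,H], logical=[E,C,D,H,F,B,A,G]
After op 6 (swap(3, 4)): offset=4, physical=[H,B,A,G,E,C,D,F], logical=[E,C,D,F,H,B,A,G]
After op 7 (rotate(+1)): offset=5, physical=[H,B,A,G,E,C,D,F], logical=[C,D,F,H,B,A,G,E]
After op 8 (rotate(-1)): offset=4, physical=[H,B,A,G,E,C,D,F], logical=[E,C,D,F,H,B,A,G]

Answer: E,C,D,F,H,B,A,G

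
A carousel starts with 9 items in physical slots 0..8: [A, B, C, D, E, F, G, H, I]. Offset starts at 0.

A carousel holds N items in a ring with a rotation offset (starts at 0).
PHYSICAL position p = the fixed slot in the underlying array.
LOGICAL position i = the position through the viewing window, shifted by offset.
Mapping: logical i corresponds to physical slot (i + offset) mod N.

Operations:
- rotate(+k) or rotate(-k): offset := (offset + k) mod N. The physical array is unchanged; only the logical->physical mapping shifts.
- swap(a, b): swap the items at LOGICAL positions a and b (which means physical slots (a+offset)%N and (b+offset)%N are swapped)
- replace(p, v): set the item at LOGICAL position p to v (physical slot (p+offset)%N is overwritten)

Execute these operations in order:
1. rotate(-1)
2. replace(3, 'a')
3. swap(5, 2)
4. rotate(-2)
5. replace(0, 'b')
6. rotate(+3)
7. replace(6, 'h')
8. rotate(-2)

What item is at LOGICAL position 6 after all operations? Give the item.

After op 1 (rotate(-1)): offset=8, physical=[A,B,C,D,E,F,G,H,I], logical=[I,A,B,C,D,E,F,G,H]
After op 2 (replace(3, 'a')): offset=8, physical=[A,B,a,D,E,F,G,H,I], logical=[I,A,B,a,D,E,F,G,H]
After op 3 (swap(5, 2)): offset=8, physical=[A,E,a,D,B,F,G,H,I], logical=[I,A,E,a,D,B,F,G,H]
After op 4 (rotate(-2)): offset=6, physical=[A,E,a,D,B,F,G,H,I], logical=[G,H,I,A,E,a,D,B,F]
After op 5 (replace(0, 'b')): offset=6, physical=[A,E,a,D,B,F,b,H,I], logical=[b,H,I,A,E,a,D,B,F]
After op 6 (rotate(+3)): offset=0, physical=[A,E,a,D,B,F,b,H,I], logical=[A,E,a,D,B,F,b,H,I]
After op 7 (replace(6, 'h')): offset=0, physical=[A,E,a,D,B,F,h,H,I], logical=[A,E,a,D,B,F,h,H,I]
After op 8 (rotate(-2)): offset=7, physical=[A,E,a,D,B,F,h,H,I], logical=[H,I,A,E,a,D,B,F,h]

Answer: B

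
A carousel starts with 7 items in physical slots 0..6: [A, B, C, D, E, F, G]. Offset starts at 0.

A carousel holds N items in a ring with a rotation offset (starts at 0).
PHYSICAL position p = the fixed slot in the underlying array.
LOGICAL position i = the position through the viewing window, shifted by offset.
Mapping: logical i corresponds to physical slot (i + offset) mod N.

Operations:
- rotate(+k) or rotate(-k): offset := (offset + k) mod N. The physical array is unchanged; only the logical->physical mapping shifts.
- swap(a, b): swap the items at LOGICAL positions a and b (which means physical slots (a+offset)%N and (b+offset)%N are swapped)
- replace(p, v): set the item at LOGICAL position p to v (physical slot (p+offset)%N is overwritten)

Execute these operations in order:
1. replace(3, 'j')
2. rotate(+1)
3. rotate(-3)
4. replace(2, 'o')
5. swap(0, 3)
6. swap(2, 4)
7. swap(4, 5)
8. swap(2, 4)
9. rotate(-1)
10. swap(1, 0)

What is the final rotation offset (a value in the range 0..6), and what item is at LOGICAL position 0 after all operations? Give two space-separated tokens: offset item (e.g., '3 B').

Answer: 4 B

Derivation:
After op 1 (replace(3, 'j')): offset=0, physical=[A,B,C,j,E,F,G], logical=[A,B,C,j,E,F,G]
After op 2 (rotate(+1)): offset=1, physical=[A,B,C,j,E,F,G], logical=[B,C,j,E,F,G,A]
After op 3 (rotate(-3)): offset=5, physical=[A,B,C,j,E,F,G], logical=[F,G,A,B,C,j,E]
After op 4 (replace(2, 'o')): offset=5, physical=[o,B,C,j,E,F,G], logical=[F,G,o,B,C,j,E]
After op 5 (swap(0, 3)): offset=5, physical=[o,F,C,j,E,B,G], logical=[B,G,o,F,C,j,E]
After op 6 (swap(2, 4)): offset=5, physical=[C,F,o,j,E,B,G], logical=[B,G,C,F,o,j,E]
After op 7 (swap(4, 5)): offset=5, physical=[C,F,j,o,E,B,G], logical=[B,G,C,F,j,o,E]
After op 8 (swap(2, 4)): offset=5, physical=[j,F,C,o,E,B,G], logical=[B,G,j,F,C,o,E]
After op 9 (rotate(-1)): offset=4, physical=[j,F,C,o,E,B,G], logical=[E,B,G,j,F,C,o]
After op 10 (swap(1, 0)): offset=4, physical=[j,F,C,o,B,E,G], logical=[B,E,G,j,F,C,o]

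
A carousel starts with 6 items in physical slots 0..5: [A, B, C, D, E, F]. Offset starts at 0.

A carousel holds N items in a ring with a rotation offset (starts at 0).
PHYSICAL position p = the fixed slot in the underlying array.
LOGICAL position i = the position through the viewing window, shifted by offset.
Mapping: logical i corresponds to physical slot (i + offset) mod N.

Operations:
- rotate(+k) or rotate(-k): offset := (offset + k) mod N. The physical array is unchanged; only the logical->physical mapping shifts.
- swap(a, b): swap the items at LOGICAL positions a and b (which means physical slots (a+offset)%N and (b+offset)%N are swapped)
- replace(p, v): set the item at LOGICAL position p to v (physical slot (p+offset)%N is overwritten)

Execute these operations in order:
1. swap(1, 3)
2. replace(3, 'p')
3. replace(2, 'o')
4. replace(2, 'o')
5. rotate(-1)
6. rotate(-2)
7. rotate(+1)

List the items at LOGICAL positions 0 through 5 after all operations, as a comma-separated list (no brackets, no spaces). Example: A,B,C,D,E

Answer: E,F,A,D,o,p

Derivation:
After op 1 (swap(1, 3)): offset=0, physical=[A,D,C,B,E,F], logical=[A,D,C,B,E,F]
After op 2 (replace(3, 'p')): offset=0, physical=[A,D,C,p,E,F], logical=[A,D,C,p,E,F]
After op 3 (replace(2, 'o')): offset=0, physical=[A,D,o,p,E,F], logical=[A,D,o,p,E,F]
After op 4 (replace(2, 'o')): offset=0, physical=[A,D,o,p,E,F], logical=[A,D,o,p,E,F]
After op 5 (rotate(-1)): offset=5, physical=[A,D,o,p,E,F], logical=[F,A,D,o,p,E]
After op 6 (rotate(-2)): offset=3, physical=[A,D,o,p,E,F], logical=[p,E,F,A,D,o]
After op 7 (rotate(+1)): offset=4, physical=[A,D,o,p,E,F], logical=[E,F,A,D,o,p]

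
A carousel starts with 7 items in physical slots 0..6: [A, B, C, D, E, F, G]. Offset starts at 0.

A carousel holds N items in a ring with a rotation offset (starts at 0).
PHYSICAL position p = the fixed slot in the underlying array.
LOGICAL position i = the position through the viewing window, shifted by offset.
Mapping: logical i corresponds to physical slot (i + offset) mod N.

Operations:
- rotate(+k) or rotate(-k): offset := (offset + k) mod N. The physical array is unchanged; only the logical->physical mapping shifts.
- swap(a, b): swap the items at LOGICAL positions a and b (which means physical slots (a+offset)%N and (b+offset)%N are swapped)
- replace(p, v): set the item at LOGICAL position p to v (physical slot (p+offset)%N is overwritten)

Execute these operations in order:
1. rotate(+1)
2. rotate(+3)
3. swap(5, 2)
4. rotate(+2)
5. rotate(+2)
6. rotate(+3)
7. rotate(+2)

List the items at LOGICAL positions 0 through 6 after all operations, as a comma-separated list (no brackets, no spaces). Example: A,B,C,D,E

After op 1 (rotate(+1)): offset=1, physical=[A,B,C,D,E,F,G], logical=[B,C,D,E,F,G,A]
After op 2 (rotate(+3)): offset=4, physical=[A,B,C,D,E,F,G], logical=[E,F,G,A,B,C,D]
After op 3 (swap(5, 2)): offset=4, physical=[A,B,G,D,E,F,C], logical=[E,F,C,A,B,G,D]
After op 4 (rotate(+2)): offset=6, physical=[A,B,G,D,E,F,C], logical=[C,A,B,G,D,E,F]
After op 5 (rotate(+2)): offset=1, physical=[A,B,G,D,E,F,C], logical=[B,G,D,E,F,C,A]
After op 6 (rotate(+3)): offset=4, physical=[A,B,G,D,E,F,C], logical=[E,F,C,A,B,G,D]
After op 7 (rotate(+2)): offset=6, physical=[A,B,G,D,E,F,C], logical=[C,A,B,G,D,E,F]

Answer: C,A,B,G,D,E,F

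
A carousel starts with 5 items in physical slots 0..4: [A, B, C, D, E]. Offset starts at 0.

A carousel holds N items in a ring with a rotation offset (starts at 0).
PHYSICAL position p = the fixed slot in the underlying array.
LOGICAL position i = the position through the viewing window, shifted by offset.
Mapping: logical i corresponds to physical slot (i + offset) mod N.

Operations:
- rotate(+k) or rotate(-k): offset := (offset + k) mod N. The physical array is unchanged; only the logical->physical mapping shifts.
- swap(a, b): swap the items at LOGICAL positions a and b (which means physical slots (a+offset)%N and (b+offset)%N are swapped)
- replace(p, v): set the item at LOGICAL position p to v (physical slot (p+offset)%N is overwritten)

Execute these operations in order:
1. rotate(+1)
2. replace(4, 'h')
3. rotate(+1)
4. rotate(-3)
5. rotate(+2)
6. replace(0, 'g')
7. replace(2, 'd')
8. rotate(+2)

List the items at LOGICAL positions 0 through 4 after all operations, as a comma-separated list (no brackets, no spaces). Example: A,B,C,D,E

After op 1 (rotate(+1)): offset=1, physical=[A,B,C,D,E], logical=[B,C,D,E,A]
After op 2 (replace(4, 'h')): offset=1, physical=[h,B,C,D,E], logical=[B,C,D,E,h]
After op 3 (rotate(+1)): offset=2, physical=[h,B,C,D,E], logical=[C,D,E,h,B]
After op 4 (rotate(-3)): offset=4, physical=[h,B,C,D,E], logical=[E,h,B,C,D]
After op 5 (rotate(+2)): offset=1, physical=[h,B,C,D,E], logical=[B,C,D,E,h]
After op 6 (replace(0, 'g')): offset=1, physical=[h,g,C,D,E], logical=[g,C,D,E,h]
After op 7 (replace(2, 'd')): offset=1, physical=[h,g,C,d,E], logical=[g,C,d,E,h]
After op 8 (rotate(+2)): offset=3, physical=[h,g,C,d,E], logical=[d,E,h,g,C]

Answer: d,E,h,g,C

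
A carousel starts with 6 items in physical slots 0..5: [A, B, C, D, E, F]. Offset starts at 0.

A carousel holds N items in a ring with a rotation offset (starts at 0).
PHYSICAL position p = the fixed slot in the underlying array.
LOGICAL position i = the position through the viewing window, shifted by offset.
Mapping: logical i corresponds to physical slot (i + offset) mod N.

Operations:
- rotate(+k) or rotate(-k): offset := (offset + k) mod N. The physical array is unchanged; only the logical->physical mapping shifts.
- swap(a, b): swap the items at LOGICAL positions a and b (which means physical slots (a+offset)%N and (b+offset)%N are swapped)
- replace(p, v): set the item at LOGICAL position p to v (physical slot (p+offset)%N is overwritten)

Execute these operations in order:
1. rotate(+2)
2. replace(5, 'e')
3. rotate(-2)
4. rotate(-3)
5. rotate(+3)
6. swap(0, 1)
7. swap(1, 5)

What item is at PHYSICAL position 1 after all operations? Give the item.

After op 1 (rotate(+2)): offset=2, physical=[A,B,C,D,E,F], logical=[C,D,E,F,A,B]
After op 2 (replace(5, 'e')): offset=2, physical=[A,e,C,D,E,F], logical=[C,D,E,F,A,e]
After op 3 (rotate(-2)): offset=0, physical=[A,e,C,D,E,F], logical=[A,e,C,D,E,F]
After op 4 (rotate(-3)): offset=3, physical=[A,e,C,D,E,F], logical=[D,E,F,A,e,C]
After op 5 (rotate(+3)): offset=0, physical=[A,e,C,D,E,F], logical=[A,e,C,D,E,F]
After op 6 (swap(0, 1)): offset=0, physical=[e,A,C,D,E,F], logical=[e,A,C,D,E,F]
After op 7 (swap(1, 5)): offset=0, physical=[e,F,C,D,E,A], logical=[e,F,C,D,E,A]

Answer: F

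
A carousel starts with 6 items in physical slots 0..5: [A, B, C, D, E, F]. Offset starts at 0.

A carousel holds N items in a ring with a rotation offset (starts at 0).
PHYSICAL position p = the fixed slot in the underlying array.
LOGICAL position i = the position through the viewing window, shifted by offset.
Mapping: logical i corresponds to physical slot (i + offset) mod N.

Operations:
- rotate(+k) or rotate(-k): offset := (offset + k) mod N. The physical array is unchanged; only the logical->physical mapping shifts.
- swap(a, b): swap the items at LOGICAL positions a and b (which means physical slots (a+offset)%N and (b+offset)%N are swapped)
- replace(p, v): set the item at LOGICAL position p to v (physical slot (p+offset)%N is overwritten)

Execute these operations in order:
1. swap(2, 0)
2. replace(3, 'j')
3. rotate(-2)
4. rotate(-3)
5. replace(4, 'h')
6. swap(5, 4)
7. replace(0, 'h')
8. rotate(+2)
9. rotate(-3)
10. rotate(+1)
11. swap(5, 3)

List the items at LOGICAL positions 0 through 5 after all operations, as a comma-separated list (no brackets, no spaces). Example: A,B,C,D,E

Answer: h,A,j,h,C,E

Derivation:
After op 1 (swap(2, 0)): offset=0, physical=[C,B,A,D,E,F], logical=[C,B,A,D,E,F]
After op 2 (replace(3, 'j')): offset=0, physical=[C,B,A,j,E,F], logical=[C,B,A,j,E,F]
After op 3 (rotate(-2)): offset=4, physical=[C,B,A,j,E,F], logical=[E,F,C,B,A,j]
After op 4 (rotate(-3)): offset=1, physical=[C,B,A,j,E,F], logical=[B,A,j,E,F,C]
After op 5 (replace(4, 'h')): offset=1, physical=[C,B,A,j,E,h], logical=[B,A,j,E,h,C]
After op 6 (swap(5, 4)): offset=1, physical=[h,B,A,j,E,C], logical=[B,A,j,E,C,h]
After op 7 (replace(0, 'h')): offset=1, physical=[h,h,A,j,E,C], logical=[h,A,j,E,C,h]
After op 8 (rotate(+2)): offset=3, physical=[h,h,A,j,E,C], logical=[j,E,C,h,h,A]
After op 9 (rotate(-3)): offset=0, physical=[h,h,A,j,E,C], logical=[h,h,A,j,E,C]
After op 10 (rotate(+1)): offset=1, physical=[h,h,A,j,E,C], logical=[h,A,j,E,C,h]
After op 11 (swap(5, 3)): offset=1, physical=[E,h,A,j,h,C], logical=[h,A,j,h,C,E]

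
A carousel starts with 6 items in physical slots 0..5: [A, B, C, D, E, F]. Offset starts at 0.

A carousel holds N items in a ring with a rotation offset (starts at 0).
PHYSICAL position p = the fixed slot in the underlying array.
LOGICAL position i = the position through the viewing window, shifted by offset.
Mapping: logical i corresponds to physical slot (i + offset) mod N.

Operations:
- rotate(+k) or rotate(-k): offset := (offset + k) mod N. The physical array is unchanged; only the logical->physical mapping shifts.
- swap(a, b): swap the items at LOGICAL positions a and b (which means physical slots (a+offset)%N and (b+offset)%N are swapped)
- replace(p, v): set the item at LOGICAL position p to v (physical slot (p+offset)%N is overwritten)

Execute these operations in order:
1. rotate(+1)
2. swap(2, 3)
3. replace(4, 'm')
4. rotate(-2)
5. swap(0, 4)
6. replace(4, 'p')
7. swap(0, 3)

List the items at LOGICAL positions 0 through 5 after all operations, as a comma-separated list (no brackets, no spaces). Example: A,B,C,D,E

Answer: C,A,B,E,p,D

Derivation:
After op 1 (rotate(+1)): offset=1, physical=[A,B,C,D,E,F], logical=[B,C,D,E,F,A]
After op 2 (swap(2, 3)): offset=1, physical=[A,B,C,E,D,F], logical=[B,C,E,D,F,A]
After op 3 (replace(4, 'm')): offset=1, physical=[A,B,C,E,D,m], logical=[B,C,E,D,m,A]
After op 4 (rotate(-2)): offset=5, physical=[A,B,C,E,D,m], logical=[m,A,B,C,E,D]
After op 5 (swap(0, 4)): offset=5, physical=[A,B,C,m,D,E], logical=[E,A,B,C,m,D]
After op 6 (replace(4, 'p')): offset=5, physical=[A,B,C,p,D,E], logical=[E,A,B,C,p,D]
After op 7 (swap(0, 3)): offset=5, physical=[A,B,E,p,D,C], logical=[C,A,B,E,p,D]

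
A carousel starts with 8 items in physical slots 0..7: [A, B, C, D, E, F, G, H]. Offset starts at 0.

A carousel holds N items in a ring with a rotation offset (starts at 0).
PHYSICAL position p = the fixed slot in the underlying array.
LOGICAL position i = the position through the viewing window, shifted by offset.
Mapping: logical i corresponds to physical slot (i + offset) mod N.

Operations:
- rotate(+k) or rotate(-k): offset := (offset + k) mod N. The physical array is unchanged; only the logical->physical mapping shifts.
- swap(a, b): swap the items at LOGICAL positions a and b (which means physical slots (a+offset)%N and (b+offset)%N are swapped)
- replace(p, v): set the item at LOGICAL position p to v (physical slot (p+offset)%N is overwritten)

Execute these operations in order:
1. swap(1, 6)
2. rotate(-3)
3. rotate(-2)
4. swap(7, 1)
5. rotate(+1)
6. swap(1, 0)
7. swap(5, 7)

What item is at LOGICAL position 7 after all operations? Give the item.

After op 1 (swap(1, 6)): offset=0, physical=[A,G,C,D,E,F,B,H], logical=[A,G,C,D,E,F,B,H]
After op 2 (rotate(-3)): offset=5, physical=[A,G,C,D,E,F,B,H], logical=[F,B,H,A,G,C,D,E]
After op 3 (rotate(-2)): offset=3, physical=[A,G,C,D,E,F,B,H], logical=[D,E,F,B,H,A,G,C]
After op 4 (swap(7, 1)): offset=3, physical=[A,G,E,D,C,F,B,H], logical=[D,C,F,B,H,A,G,E]
After op 5 (rotate(+1)): offset=4, physical=[A,G,E,D,C,F,B,H], logical=[C,F,B,H,A,G,E,D]
After op 6 (swap(1, 0)): offset=4, physical=[A,G,E,D,F,C,B,H], logical=[F,C,B,H,A,G,E,D]
After op 7 (swap(5, 7)): offset=4, physical=[A,D,E,G,F,C,B,H], logical=[F,C,B,H,A,D,E,G]

Answer: G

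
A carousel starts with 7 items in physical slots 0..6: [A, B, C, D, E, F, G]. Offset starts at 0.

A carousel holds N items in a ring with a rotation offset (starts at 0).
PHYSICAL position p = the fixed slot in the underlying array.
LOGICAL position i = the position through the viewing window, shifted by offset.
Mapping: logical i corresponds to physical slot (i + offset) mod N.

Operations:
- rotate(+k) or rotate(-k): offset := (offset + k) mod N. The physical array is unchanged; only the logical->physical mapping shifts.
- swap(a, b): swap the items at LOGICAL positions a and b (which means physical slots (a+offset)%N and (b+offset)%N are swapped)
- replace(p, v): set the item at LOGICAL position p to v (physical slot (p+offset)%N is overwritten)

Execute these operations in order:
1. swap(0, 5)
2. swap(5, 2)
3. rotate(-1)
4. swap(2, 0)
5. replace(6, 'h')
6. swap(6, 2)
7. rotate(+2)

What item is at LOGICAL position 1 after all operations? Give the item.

After op 1 (swap(0, 5)): offset=0, physical=[F,B,C,D,E,A,G], logical=[F,B,C,D,E,A,G]
After op 2 (swap(5, 2)): offset=0, physical=[F,B,A,D,E,C,G], logical=[F,B,A,D,E,C,G]
After op 3 (rotate(-1)): offset=6, physical=[F,B,A,D,E,C,G], logical=[G,F,B,A,D,E,C]
After op 4 (swap(2, 0)): offset=6, physical=[F,G,A,D,E,C,B], logical=[B,F,G,A,D,E,C]
After op 5 (replace(6, 'h')): offset=6, physical=[F,G,A,D,E,h,B], logical=[B,F,G,A,D,E,h]
After op 6 (swap(6, 2)): offset=6, physical=[F,h,A,D,E,G,B], logical=[B,F,h,A,D,E,G]
After op 7 (rotate(+2)): offset=1, physical=[F,h,A,D,E,G,B], logical=[h,A,D,E,G,B,F]

Answer: A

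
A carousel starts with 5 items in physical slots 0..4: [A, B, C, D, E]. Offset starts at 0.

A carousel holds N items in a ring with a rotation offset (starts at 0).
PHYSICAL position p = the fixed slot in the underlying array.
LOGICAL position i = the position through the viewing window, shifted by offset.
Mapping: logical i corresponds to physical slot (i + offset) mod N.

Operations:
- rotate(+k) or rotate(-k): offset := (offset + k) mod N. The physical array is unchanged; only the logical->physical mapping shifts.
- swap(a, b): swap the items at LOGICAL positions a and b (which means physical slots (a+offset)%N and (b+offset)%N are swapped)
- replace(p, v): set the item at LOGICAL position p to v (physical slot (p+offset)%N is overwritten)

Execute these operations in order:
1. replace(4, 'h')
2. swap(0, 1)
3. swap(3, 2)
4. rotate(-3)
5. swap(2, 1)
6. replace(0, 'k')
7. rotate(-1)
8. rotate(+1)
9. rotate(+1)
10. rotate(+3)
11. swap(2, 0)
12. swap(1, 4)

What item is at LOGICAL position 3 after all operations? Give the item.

Answer: C

Derivation:
After op 1 (replace(4, 'h')): offset=0, physical=[A,B,C,D,h], logical=[A,B,C,D,h]
After op 2 (swap(0, 1)): offset=0, physical=[B,A,C,D,h], logical=[B,A,C,D,h]
After op 3 (swap(3, 2)): offset=0, physical=[B,A,D,C,h], logical=[B,A,D,C,h]
After op 4 (rotate(-3)): offset=2, physical=[B,A,D,C,h], logical=[D,C,h,B,A]
After op 5 (swap(2, 1)): offset=2, physical=[B,A,D,h,C], logical=[D,h,C,B,A]
After op 6 (replace(0, 'k')): offset=2, physical=[B,A,k,h,C], logical=[k,h,C,B,A]
After op 7 (rotate(-1)): offset=1, physical=[B,A,k,h,C], logical=[A,k,h,C,B]
After op 8 (rotate(+1)): offset=2, physical=[B,A,k,h,C], logical=[k,h,C,B,A]
After op 9 (rotate(+1)): offset=3, physical=[B,A,k,h,C], logical=[h,C,B,A,k]
After op 10 (rotate(+3)): offset=1, physical=[B,A,k,h,C], logical=[A,k,h,C,B]
After op 11 (swap(2, 0)): offset=1, physical=[B,h,k,A,C], logical=[h,k,A,C,B]
After op 12 (swap(1, 4)): offset=1, physical=[k,h,B,A,C], logical=[h,B,A,C,k]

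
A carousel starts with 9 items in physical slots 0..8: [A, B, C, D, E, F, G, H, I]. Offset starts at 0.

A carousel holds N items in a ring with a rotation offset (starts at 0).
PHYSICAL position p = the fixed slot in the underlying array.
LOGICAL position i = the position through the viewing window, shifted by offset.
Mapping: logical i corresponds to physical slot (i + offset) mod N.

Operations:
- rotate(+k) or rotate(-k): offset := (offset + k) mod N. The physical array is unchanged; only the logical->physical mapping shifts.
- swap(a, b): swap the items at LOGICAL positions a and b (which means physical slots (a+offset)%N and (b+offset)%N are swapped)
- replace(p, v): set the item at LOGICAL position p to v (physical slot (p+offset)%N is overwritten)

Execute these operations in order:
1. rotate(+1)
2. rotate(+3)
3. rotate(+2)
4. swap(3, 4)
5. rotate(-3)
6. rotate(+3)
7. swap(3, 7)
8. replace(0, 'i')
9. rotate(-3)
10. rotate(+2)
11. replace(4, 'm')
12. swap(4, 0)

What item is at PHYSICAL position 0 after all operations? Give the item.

Answer: F

Derivation:
After op 1 (rotate(+1)): offset=1, physical=[A,B,C,D,E,F,G,H,I], logical=[B,C,D,E,F,G,H,I,A]
After op 2 (rotate(+3)): offset=4, physical=[A,B,C,D,E,F,G,H,I], logical=[E,F,G,H,I,A,B,C,D]
After op 3 (rotate(+2)): offset=6, physical=[A,B,C,D,E,F,G,H,I], logical=[G,H,I,A,B,C,D,E,F]
After op 4 (swap(3, 4)): offset=6, physical=[B,A,C,D,E,F,G,H,I], logical=[G,H,I,B,A,C,D,E,F]
After op 5 (rotate(-3)): offset=3, physical=[B,A,C,D,E,F,G,H,I], logical=[D,E,F,G,H,I,B,A,C]
After op 6 (rotate(+3)): offset=6, physical=[B,A,C,D,E,F,G,H,I], logical=[G,H,I,B,A,C,D,E,F]
After op 7 (swap(3, 7)): offset=6, physical=[E,A,C,D,B,F,G,H,I], logical=[G,H,I,E,A,C,D,B,F]
After op 8 (replace(0, 'i')): offset=6, physical=[E,A,C,D,B,F,i,H,I], logical=[i,H,I,E,A,C,D,B,F]
After op 9 (rotate(-3)): offset=3, physical=[E,A,C,D,B,F,i,H,I], logical=[D,B,F,i,H,I,E,A,C]
After op 10 (rotate(+2)): offset=5, physical=[E,A,C,D,B,F,i,H,I], logical=[F,i,H,I,E,A,C,D,B]
After op 11 (replace(4, 'm')): offset=5, physical=[m,A,C,D,B,F,i,H,I], logical=[F,i,H,I,m,A,C,D,B]
After op 12 (swap(4, 0)): offset=5, physical=[F,A,C,D,B,m,i,H,I], logical=[m,i,H,I,F,A,C,D,B]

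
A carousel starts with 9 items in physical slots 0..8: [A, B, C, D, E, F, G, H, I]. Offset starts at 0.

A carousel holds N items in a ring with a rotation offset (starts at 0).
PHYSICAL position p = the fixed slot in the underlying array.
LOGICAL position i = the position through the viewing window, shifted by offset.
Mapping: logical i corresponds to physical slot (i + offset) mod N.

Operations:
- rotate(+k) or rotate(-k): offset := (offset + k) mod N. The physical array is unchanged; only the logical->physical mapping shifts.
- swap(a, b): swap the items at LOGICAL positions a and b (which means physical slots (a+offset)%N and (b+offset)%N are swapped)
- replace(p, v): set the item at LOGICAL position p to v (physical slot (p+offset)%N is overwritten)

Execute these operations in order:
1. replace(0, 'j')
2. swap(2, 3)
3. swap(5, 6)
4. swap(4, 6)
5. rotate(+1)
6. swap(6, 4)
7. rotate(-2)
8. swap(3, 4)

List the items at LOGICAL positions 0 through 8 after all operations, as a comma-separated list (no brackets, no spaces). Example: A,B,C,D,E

After op 1 (replace(0, 'j')): offset=0, physical=[j,B,C,D,E,F,G,H,I], logical=[j,B,C,D,E,F,G,H,I]
After op 2 (swap(2, 3)): offset=0, physical=[j,B,D,C,E,F,G,H,I], logical=[j,B,D,C,E,F,G,H,I]
After op 3 (swap(5, 6)): offset=0, physical=[j,B,D,C,E,G,F,H,I], logical=[j,B,D,C,E,G,F,H,I]
After op 4 (swap(4, 6)): offset=0, physical=[j,B,D,C,F,G,E,H,I], logical=[j,B,D,C,F,G,E,H,I]
After op 5 (rotate(+1)): offset=1, physical=[j,B,D,C,F,G,E,H,I], logical=[B,D,C,F,G,E,H,I,j]
After op 6 (swap(6, 4)): offset=1, physical=[j,B,D,C,F,H,E,G,I], logical=[B,D,C,F,H,E,G,I,j]
After op 7 (rotate(-2)): offset=8, physical=[j,B,D,C,F,H,E,G,I], logical=[I,j,B,D,C,F,H,E,G]
After op 8 (swap(3, 4)): offset=8, physical=[j,B,C,D,F,H,E,G,I], logical=[I,j,B,C,D,F,H,E,G]

Answer: I,j,B,C,D,F,H,E,G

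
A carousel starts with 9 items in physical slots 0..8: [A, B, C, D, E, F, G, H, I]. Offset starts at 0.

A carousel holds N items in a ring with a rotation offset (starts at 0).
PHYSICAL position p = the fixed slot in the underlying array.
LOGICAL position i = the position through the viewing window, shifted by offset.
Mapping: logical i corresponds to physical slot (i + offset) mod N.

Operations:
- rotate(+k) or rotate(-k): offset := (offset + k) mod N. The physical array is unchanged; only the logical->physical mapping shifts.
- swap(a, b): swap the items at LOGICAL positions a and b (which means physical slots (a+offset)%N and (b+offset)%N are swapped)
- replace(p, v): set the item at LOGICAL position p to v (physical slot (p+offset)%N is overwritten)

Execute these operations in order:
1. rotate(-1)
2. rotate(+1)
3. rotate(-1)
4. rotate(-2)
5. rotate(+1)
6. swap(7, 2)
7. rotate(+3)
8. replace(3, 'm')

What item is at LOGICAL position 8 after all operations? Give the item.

Answer: F

Derivation:
After op 1 (rotate(-1)): offset=8, physical=[A,B,C,D,E,F,G,H,I], logical=[I,A,B,C,D,E,F,G,H]
After op 2 (rotate(+1)): offset=0, physical=[A,B,C,D,E,F,G,H,I], logical=[A,B,C,D,E,F,G,H,I]
After op 3 (rotate(-1)): offset=8, physical=[A,B,C,D,E,F,G,H,I], logical=[I,A,B,C,D,E,F,G,H]
After op 4 (rotate(-2)): offset=6, physical=[A,B,C,D,E,F,G,H,I], logical=[G,H,I,A,B,C,D,E,F]
After op 5 (rotate(+1)): offset=7, physical=[A,B,C,D,E,F,G,H,I], logical=[H,I,A,B,C,D,E,F,G]
After op 6 (swap(7, 2)): offset=7, physical=[F,B,C,D,E,A,G,H,I], logical=[H,I,F,B,C,D,E,A,G]
After op 7 (rotate(+3)): offset=1, physical=[F,B,C,D,E,A,G,H,I], logical=[B,C,D,E,A,G,H,I,F]
After op 8 (replace(3, 'm')): offset=1, physical=[F,B,C,D,m,A,G,H,I], logical=[B,C,D,m,A,G,H,I,F]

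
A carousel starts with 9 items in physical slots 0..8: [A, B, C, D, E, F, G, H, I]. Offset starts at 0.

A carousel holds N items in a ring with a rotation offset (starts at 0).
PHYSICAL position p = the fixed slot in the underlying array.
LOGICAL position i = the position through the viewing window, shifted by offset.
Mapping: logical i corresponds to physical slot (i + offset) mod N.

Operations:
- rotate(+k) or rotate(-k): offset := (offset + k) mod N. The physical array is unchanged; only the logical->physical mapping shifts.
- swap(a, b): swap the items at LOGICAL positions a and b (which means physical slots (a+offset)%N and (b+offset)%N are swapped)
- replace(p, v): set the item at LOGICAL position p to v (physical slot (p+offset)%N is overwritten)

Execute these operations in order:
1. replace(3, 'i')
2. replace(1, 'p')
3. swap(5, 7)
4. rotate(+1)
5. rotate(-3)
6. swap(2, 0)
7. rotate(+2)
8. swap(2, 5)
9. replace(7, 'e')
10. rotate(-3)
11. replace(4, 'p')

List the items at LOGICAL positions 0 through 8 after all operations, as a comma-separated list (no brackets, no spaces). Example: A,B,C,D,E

After op 1 (replace(3, 'i')): offset=0, physical=[A,B,C,i,E,F,G,H,I], logical=[A,B,C,i,E,F,G,H,I]
After op 2 (replace(1, 'p')): offset=0, physical=[A,p,C,i,E,F,G,H,I], logical=[A,p,C,i,E,F,G,H,I]
After op 3 (swap(5, 7)): offset=0, physical=[A,p,C,i,E,H,G,F,I], logical=[A,p,C,i,E,H,G,F,I]
After op 4 (rotate(+1)): offset=1, physical=[A,p,C,i,E,H,G,F,I], logical=[p,C,i,E,H,G,F,I,A]
After op 5 (rotate(-3)): offset=7, physical=[A,p,C,i,E,H,G,F,I], logical=[F,I,A,p,C,i,E,H,G]
After op 6 (swap(2, 0)): offset=7, physical=[F,p,C,i,E,H,G,A,I], logical=[A,I,F,p,C,i,E,H,G]
After op 7 (rotate(+2)): offset=0, physical=[F,p,C,i,E,H,G,A,I], logical=[F,p,C,i,E,H,G,A,I]
After op 8 (swap(2, 5)): offset=0, physical=[F,p,H,i,E,C,G,A,I], logical=[F,p,H,i,E,C,G,A,I]
After op 9 (replace(7, 'e')): offset=0, physical=[F,p,H,i,E,C,G,e,I], logical=[F,p,H,i,E,C,G,e,I]
After op 10 (rotate(-3)): offset=6, physical=[F,p,H,i,E,C,G,e,I], logical=[G,e,I,F,p,H,i,E,C]
After op 11 (replace(4, 'p')): offset=6, physical=[F,p,H,i,E,C,G,e,I], logical=[G,e,I,F,p,H,i,E,C]

Answer: G,e,I,F,p,H,i,E,C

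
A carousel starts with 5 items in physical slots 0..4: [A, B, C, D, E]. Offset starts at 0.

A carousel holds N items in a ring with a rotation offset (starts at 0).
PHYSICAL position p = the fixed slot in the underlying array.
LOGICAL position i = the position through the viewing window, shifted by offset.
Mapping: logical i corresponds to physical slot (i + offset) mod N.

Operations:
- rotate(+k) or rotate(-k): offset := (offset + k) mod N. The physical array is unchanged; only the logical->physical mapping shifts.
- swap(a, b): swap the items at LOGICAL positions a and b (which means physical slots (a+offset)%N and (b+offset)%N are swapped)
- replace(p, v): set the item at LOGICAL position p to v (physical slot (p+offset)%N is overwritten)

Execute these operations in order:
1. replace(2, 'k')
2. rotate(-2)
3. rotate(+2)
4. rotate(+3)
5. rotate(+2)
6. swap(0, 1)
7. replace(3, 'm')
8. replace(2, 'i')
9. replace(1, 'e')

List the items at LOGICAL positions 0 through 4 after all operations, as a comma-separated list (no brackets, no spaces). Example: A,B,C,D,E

After op 1 (replace(2, 'k')): offset=0, physical=[A,B,k,D,E], logical=[A,B,k,D,E]
After op 2 (rotate(-2)): offset=3, physical=[A,B,k,D,E], logical=[D,E,A,B,k]
After op 3 (rotate(+2)): offset=0, physical=[A,B,k,D,E], logical=[A,B,k,D,E]
After op 4 (rotate(+3)): offset=3, physical=[A,B,k,D,E], logical=[D,E,A,B,k]
After op 5 (rotate(+2)): offset=0, physical=[A,B,k,D,E], logical=[A,B,k,D,E]
After op 6 (swap(0, 1)): offset=0, physical=[B,A,k,D,E], logical=[B,A,k,D,E]
After op 7 (replace(3, 'm')): offset=0, physical=[B,A,k,m,E], logical=[B,A,k,m,E]
After op 8 (replace(2, 'i')): offset=0, physical=[B,A,i,m,E], logical=[B,A,i,m,E]
After op 9 (replace(1, 'e')): offset=0, physical=[B,e,i,m,E], logical=[B,e,i,m,E]

Answer: B,e,i,m,E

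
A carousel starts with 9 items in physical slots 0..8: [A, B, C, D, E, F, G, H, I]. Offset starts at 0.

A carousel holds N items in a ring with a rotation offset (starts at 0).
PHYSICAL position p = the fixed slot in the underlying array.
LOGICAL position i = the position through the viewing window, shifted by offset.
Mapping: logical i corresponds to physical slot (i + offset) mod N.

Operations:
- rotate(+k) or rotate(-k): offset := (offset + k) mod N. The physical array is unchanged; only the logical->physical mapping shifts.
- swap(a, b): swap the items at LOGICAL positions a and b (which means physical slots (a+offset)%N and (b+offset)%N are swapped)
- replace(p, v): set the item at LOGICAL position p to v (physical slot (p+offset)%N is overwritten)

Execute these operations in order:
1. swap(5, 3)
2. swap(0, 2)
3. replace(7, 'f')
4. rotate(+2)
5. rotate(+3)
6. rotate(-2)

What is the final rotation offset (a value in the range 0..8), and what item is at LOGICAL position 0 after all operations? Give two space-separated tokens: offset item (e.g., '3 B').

After op 1 (swap(5, 3)): offset=0, physical=[A,B,C,F,E,D,G,H,I], logical=[A,B,C,F,E,D,G,H,I]
After op 2 (swap(0, 2)): offset=0, physical=[C,B,A,F,E,D,G,H,I], logical=[C,B,A,F,E,D,G,H,I]
After op 3 (replace(7, 'f')): offset=0, physical=[C,B,A,F,E,D,G,f,I], logical=[C,B,A,F,E,D,G,f,I]
After op 4 (rotate(+2)): offset=2, physical=[C,B,A,F,E,D,G,f,I], logical=[A,F,E,D,G,f,I,C,B]
After op 5 (rotate(+3)): offset=5, physical=[C,B,A,F,E,D,G,f,I], logical=[D,G,f,I,C,B,A,F,E]
After op 6 (rotate(-2)): offset=3, physical=[C,B,A,F,E,D,G,f,I], logical=[F,E,D,G,f,I,C,B,A]

Answer: 3 F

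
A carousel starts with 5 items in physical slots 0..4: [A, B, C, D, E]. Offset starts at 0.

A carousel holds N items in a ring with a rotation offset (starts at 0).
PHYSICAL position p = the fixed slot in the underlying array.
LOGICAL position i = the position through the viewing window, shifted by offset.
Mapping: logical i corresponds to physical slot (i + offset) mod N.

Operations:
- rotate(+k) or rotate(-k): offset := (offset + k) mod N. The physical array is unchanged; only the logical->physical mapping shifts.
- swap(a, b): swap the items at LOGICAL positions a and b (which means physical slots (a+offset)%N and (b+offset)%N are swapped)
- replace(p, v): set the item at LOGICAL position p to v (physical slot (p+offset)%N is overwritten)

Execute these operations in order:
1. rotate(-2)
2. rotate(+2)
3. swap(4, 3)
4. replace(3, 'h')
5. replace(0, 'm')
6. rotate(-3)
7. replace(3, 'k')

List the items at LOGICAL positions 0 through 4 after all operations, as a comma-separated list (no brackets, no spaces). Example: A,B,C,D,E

After op 1 (rotate(-2)): offset=3, physical=[A,B,C,D,E], logical=[D,E,A,B,C]
After op 2 (rotate(+2)): offset=0, physical=[A,B,C,D,E], logical=[A,B,C,D,E]
After op 3 (swap(4, 3)): offset=0, physical=[A,B,C,E,D], logical=[A,B,C,E,D]
After op 4 (replace(3, 'h')): offset=0, physical=[A,B,C,h,D], logical=[A,B,C,h,D]
After op 5 (replace(0, 'm')): offset=0, physical=[m,B,C,h,D], logical=[m,B,C,h,D]
After op 6 (rotate(-3)): offset=2, physical=[m,B,C,h,D], logical=[C,h,D,m,B]
After op 7 (replace(3, 'k')): offset=2, physical=[k,B,C,h,D], logical=[C,h,D,k,B]

Answer: C,h,D,k,B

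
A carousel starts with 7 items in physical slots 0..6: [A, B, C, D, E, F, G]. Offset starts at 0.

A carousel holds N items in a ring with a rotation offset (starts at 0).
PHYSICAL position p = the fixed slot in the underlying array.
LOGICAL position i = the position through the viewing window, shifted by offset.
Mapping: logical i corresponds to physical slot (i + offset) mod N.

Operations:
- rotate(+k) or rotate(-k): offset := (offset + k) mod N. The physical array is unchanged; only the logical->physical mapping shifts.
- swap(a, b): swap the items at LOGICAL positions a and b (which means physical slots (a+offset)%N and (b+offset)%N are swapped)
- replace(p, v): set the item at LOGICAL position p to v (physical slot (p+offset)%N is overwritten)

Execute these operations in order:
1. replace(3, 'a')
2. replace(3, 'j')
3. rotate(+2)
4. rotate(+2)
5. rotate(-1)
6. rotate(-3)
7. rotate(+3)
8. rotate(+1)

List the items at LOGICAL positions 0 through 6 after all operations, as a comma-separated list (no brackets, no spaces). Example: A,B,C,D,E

Answer: E,F,G,A,B,C,j

Derivation:
After op 1 (replace(3, 'a')): offset=0, physical=[A,B,C,a,E,F,G], logical=[A,B,C,a,E,F,G]
After op 2 (replace(3, 'j')): offset=0, physical=[A,B,C,j,E,F,G], logical=[A,B,C,j,E,F,G]
After op 3 (rotate(+2)): offset=2, physical=[A,B,C,j,E,F,G], logical=[C,j,E,F,G,A,B]
After op 4 (rotate(+2)): offset=4, physical=[A,B,C,j,E,F,G], logical=[E,F,G,A,B,C,j]
After op 5 (rotate(-1)): offset=3, physical=[A,B,C,j,E,F,G], logical=[j,E,F,G,A,B,C]
After op 6 (rotate(-3)): offset=0, physical=[A,B,C,j,E,F,G], logical=[A,B,C,j,E,F,G]
After op 7 (rotate(+3)): offset=3, physical=[A,B,C,j,E,F,G], logical=[j,E,F,G,A,B,C]
After op 8 (rotate(+1)): offset=4, physical=[A,B,C,j,E,F,G], logical=[E,F,G,A,B,C,j]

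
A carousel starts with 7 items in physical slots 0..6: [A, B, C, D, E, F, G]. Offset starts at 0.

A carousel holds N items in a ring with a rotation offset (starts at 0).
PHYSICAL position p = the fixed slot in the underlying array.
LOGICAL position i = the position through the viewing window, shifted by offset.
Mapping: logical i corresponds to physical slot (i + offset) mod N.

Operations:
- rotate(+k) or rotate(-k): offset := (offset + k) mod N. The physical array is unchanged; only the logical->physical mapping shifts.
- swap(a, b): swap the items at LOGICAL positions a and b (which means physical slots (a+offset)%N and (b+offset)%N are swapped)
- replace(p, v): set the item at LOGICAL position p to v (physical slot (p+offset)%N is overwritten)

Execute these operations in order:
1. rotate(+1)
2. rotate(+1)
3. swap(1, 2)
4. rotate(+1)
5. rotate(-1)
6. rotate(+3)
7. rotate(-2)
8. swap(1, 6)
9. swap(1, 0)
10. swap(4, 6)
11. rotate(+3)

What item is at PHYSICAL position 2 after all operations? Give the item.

After op 1 (rotate(+1)): offset=1, physical=[A,B,C,D,E,F,G], logical=[B,C,D,E,F,G,A]
After op 2 (rotate(+1)): offset=2, physical=[A,B,C,D,E,F,G], logical=[C,D,E,F,G,A,B]
After op 3 (swap(1, 2)): offset=2, physical=[A,B,C,E,D,F,G], logical=[C,E,D,F,G,A,B]
After op 4 (rotate(+1)): offset=3, physical=[A,B,C,E,D,F,G], logical=[E,D,F,G,A,B,C]
After op 5 (rotate(-1)): offset=2, physical=[A,B,C,E,D,F,G], logical=[C,E,D,F,G,A,B]
After op 6 (rotate(+3)): offset=5, physical=[A,B,C,E,D,F,G], logical=[F,G,A,B,C,E,D]
After op 7 (rotate(-2)): offset=3, physical=[A,B,C,E,D,F,G], logical=[E,D,F,G,A,B,C]
After op 8 (swap(1, 6)): offset=3, physical=[A,B,D,E,C,F,G], logical=[E,C,F,G,A,B,D]
After op 9 (swap(1, 0)): offset=3, physical=[A,B,D,C,E,F,G], logical=[C,E,F,G,A,B,D]
After op 10 (swap(4, 6)): offset=3, physical=[D,B,A,C,E,F,G], logical=[C,E,F,G,D,B,A]
After op 11 (rotate(+3)): offset=6, physical=[D,B,A,C,E,F,G], logical=[G,D,B,A,C,E,F]

Answer: A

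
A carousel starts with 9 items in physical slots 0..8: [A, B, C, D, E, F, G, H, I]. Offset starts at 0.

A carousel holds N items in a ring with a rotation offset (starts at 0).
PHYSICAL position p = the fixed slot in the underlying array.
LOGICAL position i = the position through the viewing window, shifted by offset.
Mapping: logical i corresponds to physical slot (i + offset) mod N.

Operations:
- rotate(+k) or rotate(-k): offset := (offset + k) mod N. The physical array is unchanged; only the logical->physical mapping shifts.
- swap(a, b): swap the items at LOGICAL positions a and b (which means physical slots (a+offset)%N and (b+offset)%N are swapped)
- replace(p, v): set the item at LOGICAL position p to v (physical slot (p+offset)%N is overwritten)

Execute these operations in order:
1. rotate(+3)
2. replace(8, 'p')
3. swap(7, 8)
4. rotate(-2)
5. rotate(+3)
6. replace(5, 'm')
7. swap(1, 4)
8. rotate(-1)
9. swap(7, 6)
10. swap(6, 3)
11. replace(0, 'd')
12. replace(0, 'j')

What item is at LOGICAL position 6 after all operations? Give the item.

Answer: G

Derivation:
After op 1 (rotate(+3)): offset=3, physical=[A,B,C,D,E,F,G,H,I], logical=[D,E,F,G,H,I,A,B,C]
After op 2 (replace(8, 'p')): offset=3, physical=[A,B,p,D,E,F,G,H,I], logical=[D,E,F,G,H,I,A,B,p]
After op 3 (swap(7, 8)): offset=3, physical=[A,p,B,D,E,F,G,H,I], logical=[D,E,F,G,H,I,A,p,B]
After op 4 (rotate(-2)): offset=1, physical=[A,p,B,D,E,F,G,H,I], logical=[p,B,D,E,F,G,H,I,A]
After op 5 (rotate(+3)): offset=4, physical=[A,p,B,D,E,F,G,H,I], logical=[E,F,G,H,I,A,p,B,D]
After op 6 (replace(5, 'm')): offset=4, physical=[m,p,B,D,E,F,G,H,I], logical=[E,F,G,H,I,m,p,B,D]
After op 7 (swap(1, 4)): offset=4, physical=[m,p,B,D,E,I,G,H,F], logical=[E,I,G,H,F,m,p,B,D]
After op 8 (rotate(-1)): offset=3, physical=[m,p,B,D,E,I,G,H,F], logical=[D,E,I,G,H,F,m,p,B]
After op 9 (swap(7, 6)): offset=3, physical=[p,m,B,D,E,I,G,H,F], logical=[D,E,I,G,H,F,p,m,B]
After op 10 (swap(6, 3)): offset=3, physical=[G,m,B,D,E,I,p,H,F], logical=[D,E,I,p,H,F,G,m,B]
After op 11 (replace(0, 'd')): offset=3, physical=[G,m,B,d,E,I,p,H,F], logical=[d,E,I,p,H,F,G,m,B]
After op 12 (replace(0, 'j')): offset=3, physical=[G,m,B,j,E,I,p,H,F], logical=[j,E,I,p,H,F,G,m,B]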